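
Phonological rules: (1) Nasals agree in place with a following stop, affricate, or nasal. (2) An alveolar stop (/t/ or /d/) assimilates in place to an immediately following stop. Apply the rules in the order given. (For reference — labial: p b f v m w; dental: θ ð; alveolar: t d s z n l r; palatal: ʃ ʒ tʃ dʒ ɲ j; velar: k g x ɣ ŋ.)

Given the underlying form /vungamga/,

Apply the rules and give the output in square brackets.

Rule 1: /n/ before /g/ (velar) → [ŋ]
Rule 1: /m/ before /g/ (velar) → [ŋ]
After rule 1: vuŋgaŋga
Rule 2: no segment meets the rule's conditions; no change.

[vuŋgaŋga]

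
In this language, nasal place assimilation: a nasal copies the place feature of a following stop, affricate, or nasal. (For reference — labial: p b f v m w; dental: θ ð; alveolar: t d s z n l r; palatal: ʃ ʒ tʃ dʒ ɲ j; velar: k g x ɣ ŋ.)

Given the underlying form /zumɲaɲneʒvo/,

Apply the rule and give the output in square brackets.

/m/ before /ɲ/ (palatal) → [ɲ]
/ɲ/ before /n/ (alveolar) → [n]

[zuɲɲanneʒvo]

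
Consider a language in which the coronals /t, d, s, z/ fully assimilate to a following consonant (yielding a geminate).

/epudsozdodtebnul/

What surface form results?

/d/ before /s/ → [s] (total assimilation)
/z/ before /d/ → [d] (total assimilation)
/d/ before /t/ → [t] (total assimilation)

[epussoddottebnul]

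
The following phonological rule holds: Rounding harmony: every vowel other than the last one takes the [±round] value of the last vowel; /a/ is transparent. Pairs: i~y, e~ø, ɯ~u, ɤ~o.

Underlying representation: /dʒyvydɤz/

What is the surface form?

[dʒividɤz]

/y/ harmonizes with /ɤ/ ([-round]) → [i]
/y/ harmonizes with /ɤ/ ([-round]) → [i]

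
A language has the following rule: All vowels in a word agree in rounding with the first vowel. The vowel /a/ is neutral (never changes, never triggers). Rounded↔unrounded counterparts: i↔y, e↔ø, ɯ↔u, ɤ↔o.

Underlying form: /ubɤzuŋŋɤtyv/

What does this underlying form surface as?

[ubozuŋŋotyv]

/ɤ/ harmonizes with /u/ ([+round]) → [o]
/ɤ/ harmonizes with /u/ ([+round]) → [o]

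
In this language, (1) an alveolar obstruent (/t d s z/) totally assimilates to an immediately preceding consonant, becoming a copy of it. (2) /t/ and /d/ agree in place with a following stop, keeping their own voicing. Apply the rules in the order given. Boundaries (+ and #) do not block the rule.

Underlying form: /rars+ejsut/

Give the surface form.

[rarr+ejjut]

Rule 1: /s/ after /r/ → [r] (total assimilation)
Rule 1: /s/ after /j/ → [j] (total assimilation)
After rule 1: rarr+ejjut
Rule 2: no segment meets the rule's conditions; no change.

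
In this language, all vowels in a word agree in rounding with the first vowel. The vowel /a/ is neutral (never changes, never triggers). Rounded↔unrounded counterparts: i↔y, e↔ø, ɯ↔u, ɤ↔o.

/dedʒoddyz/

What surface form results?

/o/ harmonizes with /e/ ([-round]) → [ɤ]
/y/ harmonizes with /e/ ([-round]) → [i]

[dedʒɤddiz]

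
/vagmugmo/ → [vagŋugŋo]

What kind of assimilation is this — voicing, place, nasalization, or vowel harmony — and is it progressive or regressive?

/m/→[ŋ] /m/→[ŋ].
Each target copies a feature from the preceding segment, so the direction is progressive.

place assimilation, progressive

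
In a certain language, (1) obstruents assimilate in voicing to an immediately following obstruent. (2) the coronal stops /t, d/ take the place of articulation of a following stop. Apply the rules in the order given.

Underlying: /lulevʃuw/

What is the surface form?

[lulefʃuw]

Rule 1: /v/ before /ʃ/ (voiceless) → [f]
After rule 1: lulefʃuw
Rule 2: no segment meets the rule's conditions; no change.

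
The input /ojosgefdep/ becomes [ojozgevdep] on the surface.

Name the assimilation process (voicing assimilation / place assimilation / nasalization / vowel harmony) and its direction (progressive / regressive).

voicing assimilation, regressive

/s/→[z] /f/→[v].
Each target copies a feature from the following segment, so the direction is regressive.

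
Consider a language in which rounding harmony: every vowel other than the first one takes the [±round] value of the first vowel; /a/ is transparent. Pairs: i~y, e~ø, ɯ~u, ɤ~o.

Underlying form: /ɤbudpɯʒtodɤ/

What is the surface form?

/u/ harmonizes with /ɤ/ ([-round]) → [ɯ]
/o/ harmonizes with /ɤ/ ([-round]) → [ɤ]

[ɤbɯdpɯʒtɤdɤ]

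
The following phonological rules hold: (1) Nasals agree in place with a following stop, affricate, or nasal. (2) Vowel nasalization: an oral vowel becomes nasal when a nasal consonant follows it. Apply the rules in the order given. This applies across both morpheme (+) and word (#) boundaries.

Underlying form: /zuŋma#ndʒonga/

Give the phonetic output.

Rule 1: /ŋ/ before /m/ (labial) → [m]
Rule 1: /n/ before /dʒ/ (palatal) → [ɲ]
Rule 1: /n/ before /g/ (velar) → [ŋ]
After rule 1: zumma#ɲdʒoŋga
Rule 2: /u/ before nasal /m/ → [ũ]
Rule 2: /a/ before nasal /ɲ/ → [ã]
Rule 2: /o/ before nasal /ŋ/ → [õ]

[zũmmã#ɲdʒõŋga]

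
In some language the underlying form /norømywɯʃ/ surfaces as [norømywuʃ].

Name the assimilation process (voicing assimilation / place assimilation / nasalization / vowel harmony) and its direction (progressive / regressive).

/ɯ/→[u].
Vowels agree with the first vowel, so the harmony is progressive.

vowel harmony, progressive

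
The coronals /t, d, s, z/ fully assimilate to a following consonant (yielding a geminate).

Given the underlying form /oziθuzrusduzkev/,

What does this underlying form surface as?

/z/ before /r/ → [r] (total assimilation)
/s/ before /d/ → [d] (total assimilation)
/z/ before /k/ → [k] (total assimilation)

[oziθurruddukkev]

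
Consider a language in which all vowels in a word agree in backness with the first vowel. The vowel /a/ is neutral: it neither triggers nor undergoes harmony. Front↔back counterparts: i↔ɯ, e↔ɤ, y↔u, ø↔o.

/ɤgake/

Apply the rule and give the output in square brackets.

/e/ harmonizes with /ɤ/ ([+back]) → [ɤ]

[ɤgakɤ]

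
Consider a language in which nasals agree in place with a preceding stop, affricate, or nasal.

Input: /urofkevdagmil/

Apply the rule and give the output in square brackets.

/m/ after /g/ (velar) → [ŋ]

[urofkevdagŋil]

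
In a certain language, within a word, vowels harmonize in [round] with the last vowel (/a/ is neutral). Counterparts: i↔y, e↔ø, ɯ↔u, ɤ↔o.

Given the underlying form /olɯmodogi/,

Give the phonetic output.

/o/ harmonizes with /i/ ([-round]) → [ɤ]
/o/ harmonizes with /i/ ([-round]) → [ɤ]
/o/ harmonizes with /i/ ([-round]) → [ɤ]

[ɤlɯmɤdɤgi]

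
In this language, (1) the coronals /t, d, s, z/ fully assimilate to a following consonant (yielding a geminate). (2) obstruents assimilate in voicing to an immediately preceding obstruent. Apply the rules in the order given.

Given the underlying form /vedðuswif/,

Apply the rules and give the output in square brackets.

[veððuwwif]

Rule 1: /d/ before /ð/ → [ð] (total assimilation)
Rule 1: /s/ before /w/ → [w] (total assimilation)
After rule 1: veððuwwif
Rule 2: no segment meets the rule's conditions; no change.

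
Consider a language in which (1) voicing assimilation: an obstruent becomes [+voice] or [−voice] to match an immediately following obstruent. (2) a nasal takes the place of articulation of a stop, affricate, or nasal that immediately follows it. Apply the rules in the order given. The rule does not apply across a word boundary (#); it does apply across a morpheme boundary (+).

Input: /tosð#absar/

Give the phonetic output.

[tozð#apsar]

Rule 1: /s/ before /ð/ (voiced) → [z]
Rule 1: /b/ before /s/ (voiceless) → [p]
After rule 1: tozð#apsar
Rule 2: no segment meets the rule's conditions; no change.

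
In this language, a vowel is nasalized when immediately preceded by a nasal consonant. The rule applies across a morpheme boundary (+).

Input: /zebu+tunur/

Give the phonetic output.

[zebu+tunũr]

/u/ after nasal /n/ → [ũ]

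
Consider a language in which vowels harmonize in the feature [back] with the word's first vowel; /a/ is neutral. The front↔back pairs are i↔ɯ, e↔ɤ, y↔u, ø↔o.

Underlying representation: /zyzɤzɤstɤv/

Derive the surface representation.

[zyzezestev]

/ɤ/ harmonizes with /y/ ([-back]) → [e]
/ɤ/ harmonizes with /y/ ([-back]) → [e]
/ɤ/ harmonizes with /y/ ([-back]) → [e]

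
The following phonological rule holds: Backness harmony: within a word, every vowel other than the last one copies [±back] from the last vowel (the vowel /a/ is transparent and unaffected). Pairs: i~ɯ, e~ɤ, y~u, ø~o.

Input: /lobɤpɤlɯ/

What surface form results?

no segment meets the rule's conditions; no change.

[lobɤpɤlɯ]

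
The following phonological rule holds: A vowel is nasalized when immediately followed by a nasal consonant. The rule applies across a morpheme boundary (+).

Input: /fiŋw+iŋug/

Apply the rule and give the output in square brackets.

[fĩŋw+ĩŋug]

/i/ before nasal /ŋ/ → [ĩ]
/i/ before nasal /ŋ/ → [ĩ]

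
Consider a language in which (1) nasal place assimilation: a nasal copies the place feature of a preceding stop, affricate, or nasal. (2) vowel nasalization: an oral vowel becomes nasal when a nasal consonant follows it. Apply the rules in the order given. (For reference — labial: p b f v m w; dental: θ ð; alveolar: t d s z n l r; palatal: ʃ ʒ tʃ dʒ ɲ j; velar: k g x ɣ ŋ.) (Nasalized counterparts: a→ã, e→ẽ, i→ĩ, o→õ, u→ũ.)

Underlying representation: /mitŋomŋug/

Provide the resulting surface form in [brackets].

Rule 1: /ŋ/ after /t/ (alveolar) → [n]
Rule 1: /ŋ/ after /m/ (labial) → [m]
After rule 1: mitnommug
Rule 2: /o/ before nasal /m/ → [õ]

[mitnõmmug]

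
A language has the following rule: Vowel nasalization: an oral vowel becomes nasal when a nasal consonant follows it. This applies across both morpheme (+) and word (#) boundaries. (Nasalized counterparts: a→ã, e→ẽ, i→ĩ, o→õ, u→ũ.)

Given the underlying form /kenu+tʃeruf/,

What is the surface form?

[kẽnu+tʃeruf]

/e/ before nasal /n/ → [ẽ]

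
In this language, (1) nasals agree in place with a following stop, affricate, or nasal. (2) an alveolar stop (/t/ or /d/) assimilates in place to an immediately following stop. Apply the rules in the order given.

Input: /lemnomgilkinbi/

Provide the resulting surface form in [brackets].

Rule 1: /m/ before /n/ (alveolar) → [n]
Rule 1: /m/ before /g/ (velar) → [ŋ]
Rule 1: /n/ before /b/ (labial) → [m]
After rule 1: lennoŋgilkimbi
Rule 2: no segment meets the rule's conditions; no change.

[lennoŋgilkimbi]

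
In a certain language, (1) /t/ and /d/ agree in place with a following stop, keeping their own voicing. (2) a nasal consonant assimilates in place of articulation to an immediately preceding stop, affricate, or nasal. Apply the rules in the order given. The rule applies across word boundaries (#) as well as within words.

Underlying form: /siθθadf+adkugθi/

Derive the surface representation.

[siθθadf+agkugθi]

Rule 1: /d/ before /k/ (velar) → [g]
After rule 1: siθθadf+agkugθi
Rule 2: no segment meets the rule's conditions; no change.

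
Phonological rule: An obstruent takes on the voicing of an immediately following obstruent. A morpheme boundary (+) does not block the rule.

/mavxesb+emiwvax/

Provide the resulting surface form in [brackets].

/v/ before /x/ (voiceless) → [f]
/s/ before /b/ (voiced) → [z]

[mafxezb+emiwvax]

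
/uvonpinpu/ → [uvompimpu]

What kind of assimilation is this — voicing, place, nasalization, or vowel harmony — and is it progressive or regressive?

/n/→[m] /n/→[m].
Each target copies a feature from the following segment, so the direction is regressive.

place assimilation, regressive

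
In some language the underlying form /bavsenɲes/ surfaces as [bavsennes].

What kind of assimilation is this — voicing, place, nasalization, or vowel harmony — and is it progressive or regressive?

place assimilation, progressive

/ɲ/→[n].
Each target copies a feature from the preceding segment, so the direction is progressive.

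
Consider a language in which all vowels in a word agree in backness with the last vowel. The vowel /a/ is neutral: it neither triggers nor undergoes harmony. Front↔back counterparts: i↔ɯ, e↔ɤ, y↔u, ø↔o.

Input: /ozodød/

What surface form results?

[øzødød]

/o/ harmonizes with /ø/ ([-back]) → [ø]
/o/ harmonizes with /ø/ ([-back]) → [ø]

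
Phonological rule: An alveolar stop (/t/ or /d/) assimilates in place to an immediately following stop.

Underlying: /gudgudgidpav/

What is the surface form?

[gugguggibpav]

/d/ before /g/ (velar) → [g]
/d/ before /g/ (velar) → [g]
/d/ before /p/ (labial) → [b]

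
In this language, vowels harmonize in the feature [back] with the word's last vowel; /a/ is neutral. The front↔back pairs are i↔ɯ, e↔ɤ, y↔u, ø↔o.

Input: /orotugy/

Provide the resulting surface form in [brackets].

/o/ harmonizes with /y/ ([-back]) → [ø]
/o/ harmonizes with /y/ ([-back]) → [ø]
/u/ harmonizes with /y/ ([-back]) → [y]

[ørøtygy]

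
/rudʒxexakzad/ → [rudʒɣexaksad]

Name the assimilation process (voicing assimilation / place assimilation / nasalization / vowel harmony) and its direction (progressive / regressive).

/x/→[ɣ] /z/→[s].
Each target copies a feature from the preceding segment, so the direction is progressive.

voicing assimilation, progressive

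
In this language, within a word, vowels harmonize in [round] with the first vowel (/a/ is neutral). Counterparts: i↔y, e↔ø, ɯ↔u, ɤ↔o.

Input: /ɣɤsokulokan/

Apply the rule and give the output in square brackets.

/o/ harmonizes with /ɤ/ ([-round]) → [ɤ]
/u/ harmonizes with /ɤ/ ([-round]) → [ɯ]
/o/ harmonizes with /ɤ/ ([-round]) → [ɤ]

[ɣɤsɤkɯlɤkan]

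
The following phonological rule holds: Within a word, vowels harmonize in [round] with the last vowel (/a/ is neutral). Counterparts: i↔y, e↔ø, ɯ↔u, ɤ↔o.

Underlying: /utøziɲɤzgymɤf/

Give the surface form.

/u/ harmonizes with /ɤ/ ([-round]) → [ɯ]
/ø/ harmonizes with /ɤ/ ([-round]) → [e]
/y/ harmonizes with /ɤ/ ([-round]) → [i]

[ɯteziɲɤzgimɤf]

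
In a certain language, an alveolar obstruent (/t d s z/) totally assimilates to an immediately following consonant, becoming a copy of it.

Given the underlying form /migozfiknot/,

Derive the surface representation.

/z/ before /f/ → [f] (total assimilation)

[migoffiknot]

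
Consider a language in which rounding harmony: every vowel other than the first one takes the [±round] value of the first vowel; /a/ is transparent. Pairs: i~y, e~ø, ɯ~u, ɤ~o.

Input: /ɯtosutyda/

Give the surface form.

[ɯtɤsɯtida]

/o/ harmonizes with /ɯ/ ([-round]) → [ɤ]
/u/ harmonizes with /ɯ/ ([-round]) → [ɯ]
/y/ harmonizes with /ɯ/ ([-round]) → [i]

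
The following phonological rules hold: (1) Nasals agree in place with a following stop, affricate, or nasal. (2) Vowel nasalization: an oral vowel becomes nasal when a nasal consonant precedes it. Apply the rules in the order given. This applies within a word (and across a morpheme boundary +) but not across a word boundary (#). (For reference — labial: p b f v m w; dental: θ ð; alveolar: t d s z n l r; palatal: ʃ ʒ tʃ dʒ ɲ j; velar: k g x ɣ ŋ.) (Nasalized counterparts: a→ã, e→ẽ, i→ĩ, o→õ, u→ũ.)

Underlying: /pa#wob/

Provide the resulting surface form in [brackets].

Rule 1: no segment meets the rule's conditions; no change.
After rule 1: pa#wob
Rule 2: no segment meets the rule's conditions; no change.

[pa#wob]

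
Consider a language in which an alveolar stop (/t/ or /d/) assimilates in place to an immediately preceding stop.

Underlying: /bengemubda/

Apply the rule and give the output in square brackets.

[bengemubba]

/d/ after /b/ (labial) → [b]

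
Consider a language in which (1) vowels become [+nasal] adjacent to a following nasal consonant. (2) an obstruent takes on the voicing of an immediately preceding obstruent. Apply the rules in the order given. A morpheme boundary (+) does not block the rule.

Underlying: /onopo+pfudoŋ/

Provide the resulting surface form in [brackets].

Rule 1: /o/ before nasal /n/ → [õ]
Rule 1: /o/ before nasal /ŋ/ → [õ]
After rule 1: õnopo+pfudõŋ
Rule 2: no segment meets the rule's conditions; no change.

[õnopo+pfudõŋ]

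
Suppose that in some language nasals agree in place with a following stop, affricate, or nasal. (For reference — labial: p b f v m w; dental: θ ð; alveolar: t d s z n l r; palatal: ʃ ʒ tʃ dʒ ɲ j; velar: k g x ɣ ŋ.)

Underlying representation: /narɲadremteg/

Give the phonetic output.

/m/ before /t/ (alveolar) → [n]

[narɲadrenteg]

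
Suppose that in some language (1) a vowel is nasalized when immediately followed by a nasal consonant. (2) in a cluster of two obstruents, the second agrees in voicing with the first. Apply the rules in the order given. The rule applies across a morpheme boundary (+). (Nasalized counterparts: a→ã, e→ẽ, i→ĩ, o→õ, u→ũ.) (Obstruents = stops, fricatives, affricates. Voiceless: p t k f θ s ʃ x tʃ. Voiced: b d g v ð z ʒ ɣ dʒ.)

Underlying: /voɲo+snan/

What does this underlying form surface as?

Rule 1: /o/ before nasal /ɲ/ → [õ]
Rule 1: /a/ before nasal /n/ → [ã]
After rule 1: võɲo+snãn
Rule 2: no segment meets the rule's conditions; no change.

[võɲo+snãn]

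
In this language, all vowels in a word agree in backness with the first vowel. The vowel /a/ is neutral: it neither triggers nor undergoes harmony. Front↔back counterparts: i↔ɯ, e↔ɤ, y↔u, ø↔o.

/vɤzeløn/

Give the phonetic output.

[vɤzɤlon]

/e/ harmonizes with /ɤ/ ([+back]) → [ɤ]
/ø/ harmonizes with /ɤ/ ([+back]) → [o]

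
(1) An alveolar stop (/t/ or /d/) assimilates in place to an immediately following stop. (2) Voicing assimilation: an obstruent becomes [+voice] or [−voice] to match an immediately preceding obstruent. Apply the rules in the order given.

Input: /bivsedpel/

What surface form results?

[bivzebbel]

Rule 1: /d/ before /p/ (labial) → [b]
After rule 1: bivsebpel
Rule 2: /s/ after /v/ (voiced) → [z]
Rule 2: /p/ after /b/ (voiced) → [b]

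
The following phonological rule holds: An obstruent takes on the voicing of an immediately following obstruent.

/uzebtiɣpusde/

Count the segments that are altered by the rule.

/b/ before /t/ (voiceless) → [p]
/ɣ/ before /p/ (voiceless) → [x]
/s/ before /d/ (voiced) → [z]
3 segments change.

3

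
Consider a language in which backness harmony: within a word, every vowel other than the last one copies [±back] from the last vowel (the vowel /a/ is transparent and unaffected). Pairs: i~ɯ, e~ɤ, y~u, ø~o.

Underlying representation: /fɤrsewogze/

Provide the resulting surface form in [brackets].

[fersewøgze]

/ɤ/ harmonizes with /e/ ([-back]) → [e]
/o/ harmonizes with /e/ ([-back]) → [ø]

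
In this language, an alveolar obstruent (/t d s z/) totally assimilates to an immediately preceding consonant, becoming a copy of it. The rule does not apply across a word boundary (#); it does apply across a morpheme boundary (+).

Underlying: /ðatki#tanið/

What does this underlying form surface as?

[ðatki#tanið]

no segment meets the rule's conditions; no change.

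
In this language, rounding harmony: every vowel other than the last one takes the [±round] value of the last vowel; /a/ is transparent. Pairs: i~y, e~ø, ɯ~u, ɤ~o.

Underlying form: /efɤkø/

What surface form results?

[øfokø]

/e/ harmonizes with /ø/ ([+round]) → [ø]
/ɤ/ harmonizes with /ø/ ([+round]) → [o]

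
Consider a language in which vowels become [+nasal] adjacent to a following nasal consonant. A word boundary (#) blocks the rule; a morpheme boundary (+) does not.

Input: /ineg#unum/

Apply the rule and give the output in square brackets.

[ĩneg#ũnũm]

/i/ before nasal /n/ → [ĩ]
/u/ before nasal /n/ → [ũ]
/u/ before nasal /m/ → [ũ]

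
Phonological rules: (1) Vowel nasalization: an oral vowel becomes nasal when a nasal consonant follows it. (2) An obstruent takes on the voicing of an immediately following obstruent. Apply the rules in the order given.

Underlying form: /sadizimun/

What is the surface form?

Rule 1: /i/ before nasal /m/ → [ĩ]
Rule 1: /u/ before nasal /n/ → [ũ]
After rule 1: sadizĩmũn
Rule 2: no segment meets the rule's conditions; no change.

[sadizĩmũn]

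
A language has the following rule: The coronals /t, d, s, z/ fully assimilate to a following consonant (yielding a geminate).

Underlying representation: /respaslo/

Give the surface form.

/s/ before /p/ → [p] (total assimilation)
/s/ before /l/ → [l] (total assimilation)

[reppallo]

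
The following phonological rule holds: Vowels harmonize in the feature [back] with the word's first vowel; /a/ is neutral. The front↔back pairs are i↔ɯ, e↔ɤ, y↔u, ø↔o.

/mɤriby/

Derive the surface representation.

/i/ harmonizes with /ɤ/ ([+back]) → [ɯ]
/y/ harmonizes with /ɤ/ ([+back]) → [u]

[mɤrɯbu]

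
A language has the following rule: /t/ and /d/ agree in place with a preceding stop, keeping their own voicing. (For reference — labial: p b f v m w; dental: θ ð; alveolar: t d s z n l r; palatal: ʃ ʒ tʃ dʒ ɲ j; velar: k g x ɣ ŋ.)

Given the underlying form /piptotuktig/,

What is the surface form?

[pippotukkig]

/t/ after /p/ (labial) → [p]
/t/ after /k/ (velar) → [k]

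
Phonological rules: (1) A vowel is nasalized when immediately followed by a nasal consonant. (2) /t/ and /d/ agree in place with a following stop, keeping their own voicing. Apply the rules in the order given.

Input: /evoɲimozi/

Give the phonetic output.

[evõɲĩmozi]

Rule 1: /o/ before nasal /ɲ/ → [õ]
Rule 1: /i/ before nasal /m/ → [ĩ]
After rule 1: evõɲĩmozi
Rule 2: no segment meets the rule's conditions; no change.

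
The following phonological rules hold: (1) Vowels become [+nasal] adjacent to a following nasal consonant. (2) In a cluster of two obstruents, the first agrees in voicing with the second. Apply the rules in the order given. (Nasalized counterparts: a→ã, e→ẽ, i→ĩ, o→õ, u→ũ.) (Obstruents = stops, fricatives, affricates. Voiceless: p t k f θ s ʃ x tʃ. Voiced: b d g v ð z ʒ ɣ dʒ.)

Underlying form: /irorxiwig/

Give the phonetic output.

Rule 1: no segment meets the rule's conditions; no change.
After rule 1: irorxiwig
Rule 2: no segment meets the rule's conditions; no change.

[irorxiwig]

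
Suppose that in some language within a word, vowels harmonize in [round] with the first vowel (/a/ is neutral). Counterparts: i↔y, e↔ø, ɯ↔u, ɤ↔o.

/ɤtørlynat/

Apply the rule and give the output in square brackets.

[ɤterlinat]

/ø/ harmonizes with /ɤ/ ([-round]) → [e]
/y/ harmonizes with /ɤ/ ([-round]) → [i]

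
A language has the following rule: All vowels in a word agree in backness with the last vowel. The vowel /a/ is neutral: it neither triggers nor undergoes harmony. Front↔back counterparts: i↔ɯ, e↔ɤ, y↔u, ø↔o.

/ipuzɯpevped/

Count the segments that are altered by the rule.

/u/ harmonizes with /e/ ([-back]) → [y]
/ɯ/ harmonizes with /e/ ([-back]) → [i]
2 segments change.

2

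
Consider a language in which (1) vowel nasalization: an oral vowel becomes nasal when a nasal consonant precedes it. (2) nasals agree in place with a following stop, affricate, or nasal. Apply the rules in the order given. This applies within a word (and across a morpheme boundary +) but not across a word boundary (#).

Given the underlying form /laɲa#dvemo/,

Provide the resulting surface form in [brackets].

[laɲã#dvemõ]

Rule 1: /a/ after nasal /ɲ/ → [ã]
Rule 1: /o/ after nasal /m/ → [õ]
After rule 1: laɲã#dvemõ
Rule 2: no segment meets the rule's conditions; no change.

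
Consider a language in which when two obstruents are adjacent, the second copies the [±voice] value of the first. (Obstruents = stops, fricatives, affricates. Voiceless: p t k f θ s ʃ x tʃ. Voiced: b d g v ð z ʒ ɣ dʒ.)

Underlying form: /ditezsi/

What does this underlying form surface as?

[ditezzi]

/s/ after /z/ (voiced) → [z]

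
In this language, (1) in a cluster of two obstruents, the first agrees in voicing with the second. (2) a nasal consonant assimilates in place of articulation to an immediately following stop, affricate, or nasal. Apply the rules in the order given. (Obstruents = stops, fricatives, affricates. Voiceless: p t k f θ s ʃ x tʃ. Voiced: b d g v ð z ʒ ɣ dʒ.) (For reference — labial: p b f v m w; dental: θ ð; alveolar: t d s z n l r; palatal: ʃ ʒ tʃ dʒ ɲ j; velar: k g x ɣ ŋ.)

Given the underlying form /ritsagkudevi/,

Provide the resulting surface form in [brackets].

Rule 1: /g/ before /k/ (voiceless) → [k]
After rule 1: ritsakkudevi
Rule 2: no segment meets the rule's conditions; no change.

[ritsakkudevi]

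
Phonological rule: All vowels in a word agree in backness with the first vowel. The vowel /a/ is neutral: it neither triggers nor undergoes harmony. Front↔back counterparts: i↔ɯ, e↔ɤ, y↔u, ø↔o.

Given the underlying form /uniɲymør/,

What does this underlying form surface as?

[unɯɲumor]

/i/ harmonizes with /u/ ([+back]) → [ɯ]
/y/ harmonizes with /u/ ([+back]) → [u]
/ø/ harmonizes with /u/ ([+back]) → [o]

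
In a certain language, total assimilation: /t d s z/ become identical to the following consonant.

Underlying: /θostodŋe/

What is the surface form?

/s/ before /t/ → [t] (total assimilation)
/d/ before /ŋ/ → [ŋ] (total assimilation)

[θottoŋŋe]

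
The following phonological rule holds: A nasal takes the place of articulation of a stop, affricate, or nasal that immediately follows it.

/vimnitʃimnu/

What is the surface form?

/m/ before /n/ (alveolar) → [n]
/m/ before /n/ (alveolar) → [n]

[vinnitʃinnu]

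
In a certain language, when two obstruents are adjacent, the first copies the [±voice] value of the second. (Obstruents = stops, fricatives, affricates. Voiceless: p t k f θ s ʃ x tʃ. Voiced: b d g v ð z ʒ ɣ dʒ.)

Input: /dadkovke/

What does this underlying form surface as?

[datkofke]

/d/ before /k/ (voiceless) → [t]
/v/ before /k/ (voiceless) → [f]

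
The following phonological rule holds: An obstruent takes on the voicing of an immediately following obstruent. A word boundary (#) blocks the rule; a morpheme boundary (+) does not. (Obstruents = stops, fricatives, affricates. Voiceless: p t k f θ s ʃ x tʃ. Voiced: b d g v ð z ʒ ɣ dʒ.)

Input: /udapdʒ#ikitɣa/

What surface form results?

/p/ before /dʒ/ (voiced) → [b]
/t/ before /ɣ/ (voiced) → [d]

[udabdʒ#ikidɣa]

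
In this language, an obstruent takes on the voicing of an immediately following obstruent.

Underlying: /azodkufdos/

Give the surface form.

[azotkuvdos]

/d/ before /k/ (voiceless) → [t]
/f/ before /d/ (voiced) → [v]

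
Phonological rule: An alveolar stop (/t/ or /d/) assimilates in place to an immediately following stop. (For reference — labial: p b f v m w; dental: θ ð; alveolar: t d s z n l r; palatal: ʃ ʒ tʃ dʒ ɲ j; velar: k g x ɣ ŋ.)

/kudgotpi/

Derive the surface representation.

/d/ before /g/ (velar) → [g]
/t/ before /p/ (labial) → [p]

[kuggoppi]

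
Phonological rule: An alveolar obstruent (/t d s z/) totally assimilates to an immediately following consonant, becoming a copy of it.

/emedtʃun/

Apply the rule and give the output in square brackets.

/d/ before /tʃ/ → [tʃ] (total assimilation)

[emetʃtʃun]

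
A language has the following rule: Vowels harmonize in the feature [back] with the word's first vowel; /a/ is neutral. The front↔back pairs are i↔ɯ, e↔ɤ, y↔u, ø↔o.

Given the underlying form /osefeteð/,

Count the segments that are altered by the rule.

/e/ harmonizes with /o/ ([+back]) → [ɤ]
/e/ harmonizes with /o/ ([+back]) → [ɤ]
/e/ harmonizes with /o/ ([+back]) → [ɤ]
3 segments change.

3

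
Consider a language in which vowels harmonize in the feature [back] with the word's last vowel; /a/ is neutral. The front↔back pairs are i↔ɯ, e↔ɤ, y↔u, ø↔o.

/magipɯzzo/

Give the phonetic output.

[magɯpɯzzo]

/i/ harmonizes with /o/ ([+back]) → [ɯ]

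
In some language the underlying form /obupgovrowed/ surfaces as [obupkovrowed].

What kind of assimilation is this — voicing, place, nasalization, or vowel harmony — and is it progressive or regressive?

voicing assimilation, progressive

/g/→[k].
Each target copies a feature from the preceding segment, so the direction is progressive.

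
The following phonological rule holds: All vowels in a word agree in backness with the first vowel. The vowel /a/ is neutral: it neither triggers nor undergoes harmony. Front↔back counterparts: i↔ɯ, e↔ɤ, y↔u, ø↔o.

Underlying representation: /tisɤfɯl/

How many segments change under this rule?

2

/ɤ/ harmonizes with /i/ ([-back]) → [e]
/ɯ/ harmonizes with /i/ ([-back]) → [i]
2 segments change.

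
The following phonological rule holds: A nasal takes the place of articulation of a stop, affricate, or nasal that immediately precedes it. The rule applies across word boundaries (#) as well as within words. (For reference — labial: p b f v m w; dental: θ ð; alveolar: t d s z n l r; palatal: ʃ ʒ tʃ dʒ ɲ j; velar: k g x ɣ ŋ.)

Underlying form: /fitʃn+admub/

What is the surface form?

[fitʃɲ+adnub]

/n/ after /tʃ/ (palatal) → [ɲ]
/m/ after /d/ (alveolar) → [n]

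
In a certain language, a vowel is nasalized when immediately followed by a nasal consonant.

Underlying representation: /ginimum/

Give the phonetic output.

[gĩnĩmũm]

/i/ before nasal /n/ → [ĩ]
/i/ before nasal /m/ → [ĩ]
/u/ before nasal /m/ → [ũ]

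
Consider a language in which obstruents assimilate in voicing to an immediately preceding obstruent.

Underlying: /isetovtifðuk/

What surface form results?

/t/ after /v/ (voiced) → [d]
/ð/ after /f/ (voiceless) → [θ]

[isetovdifθuk]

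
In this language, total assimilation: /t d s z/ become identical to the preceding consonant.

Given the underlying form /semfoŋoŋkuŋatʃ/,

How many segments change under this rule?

No segment meets the rule's conditions.

0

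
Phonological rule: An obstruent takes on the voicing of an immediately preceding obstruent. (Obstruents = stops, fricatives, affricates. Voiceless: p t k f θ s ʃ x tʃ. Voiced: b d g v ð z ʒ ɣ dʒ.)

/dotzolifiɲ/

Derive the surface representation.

[dotsolifiɲ]

/z/ after /t/ (voiceless) → [s]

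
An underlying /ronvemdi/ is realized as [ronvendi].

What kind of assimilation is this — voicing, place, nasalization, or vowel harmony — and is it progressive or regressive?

place assimilation, regressive

/m/→[n].
Each target copies a feature from the following segment, so the direction is regressive.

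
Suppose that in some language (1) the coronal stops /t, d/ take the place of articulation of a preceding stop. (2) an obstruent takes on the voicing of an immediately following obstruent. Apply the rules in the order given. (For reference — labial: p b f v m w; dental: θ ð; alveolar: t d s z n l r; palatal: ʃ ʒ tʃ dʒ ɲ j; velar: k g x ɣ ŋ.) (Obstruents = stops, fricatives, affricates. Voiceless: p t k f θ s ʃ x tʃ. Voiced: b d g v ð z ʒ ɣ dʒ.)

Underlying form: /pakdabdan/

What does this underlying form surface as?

[paggabban]

Rule 1: /d/ after /k/ (velar) → [g]
Rule 1: /d/ after /b/ (labial) → [b]
After rule 1: pakgabban
Rule 2: /k/ before /g/ (voiced) → [g]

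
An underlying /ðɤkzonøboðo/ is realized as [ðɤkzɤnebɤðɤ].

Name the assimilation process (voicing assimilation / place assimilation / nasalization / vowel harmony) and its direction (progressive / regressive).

vowel harmony, progressive

/o/→[ɤ] /ø/→[e] /o/→[ɤ] /o/→[ɤ].
Vowels agree with the first vowel, so the harmony is progressive.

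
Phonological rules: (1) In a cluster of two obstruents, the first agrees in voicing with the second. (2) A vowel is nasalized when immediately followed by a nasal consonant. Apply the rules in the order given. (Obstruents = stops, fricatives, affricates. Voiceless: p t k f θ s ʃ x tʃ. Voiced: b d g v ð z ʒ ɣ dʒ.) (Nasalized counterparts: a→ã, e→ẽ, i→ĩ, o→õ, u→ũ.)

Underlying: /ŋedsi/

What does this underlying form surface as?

Rule 1: /d/ before /s/ (voiceless) → [t]
After rule 1: ŋetsi
Rule 2: no segment meets the rule's conditions; no change.

[ŋetsi]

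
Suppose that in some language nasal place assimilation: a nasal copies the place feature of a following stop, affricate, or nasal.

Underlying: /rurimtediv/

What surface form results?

/m/ before /t/ (alveolar) → [n]

[rurintediv]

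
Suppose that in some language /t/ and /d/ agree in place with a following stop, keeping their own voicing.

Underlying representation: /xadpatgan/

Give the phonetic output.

/d/ before /p/ (labial) → [b]
/t/ before /g/ (velar) → [k]

[xabpakgan]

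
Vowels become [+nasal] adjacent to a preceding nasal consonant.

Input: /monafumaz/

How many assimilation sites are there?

3

/o/ after nasal /m/ → [õ]
/a/ after nasal /n/ → [ã]
/a/ after nasal /m/ → [ã]
3 segments change.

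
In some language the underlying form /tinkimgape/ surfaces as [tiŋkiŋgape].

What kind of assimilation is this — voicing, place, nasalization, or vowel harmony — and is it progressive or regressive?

/n/→[ŋ] /m/→[ŋ].
Each target copies a feature from the following segment, so the direction is regressive.

place assimilation, regressive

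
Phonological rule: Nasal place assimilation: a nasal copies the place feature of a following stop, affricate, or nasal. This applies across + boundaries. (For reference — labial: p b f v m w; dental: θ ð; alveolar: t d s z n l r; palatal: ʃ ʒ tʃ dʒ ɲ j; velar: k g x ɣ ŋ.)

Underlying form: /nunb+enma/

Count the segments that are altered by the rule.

2

/n/ before /b/ (labial) → [m]
/n/ before /m/ (labial) → [m]
2 segments change.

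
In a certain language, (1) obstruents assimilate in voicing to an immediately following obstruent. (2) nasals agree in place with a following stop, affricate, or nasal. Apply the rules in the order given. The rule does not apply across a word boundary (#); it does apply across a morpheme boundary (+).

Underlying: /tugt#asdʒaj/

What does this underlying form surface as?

[tukt#azdʒaj]

Rule 1: /g/ before /t/ (voiceless) → [k]
Rule 1: /s/ before /dʒ/ (voiced) → [z]
After rule 1: tukt#azdʒaj
Rule 2: no segment meets the rule's conditions; no change.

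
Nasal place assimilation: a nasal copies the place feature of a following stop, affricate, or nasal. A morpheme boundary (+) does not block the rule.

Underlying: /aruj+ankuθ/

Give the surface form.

[aruj+aŋkuθ]

/n/ before /k/ (velar) → [ŋ]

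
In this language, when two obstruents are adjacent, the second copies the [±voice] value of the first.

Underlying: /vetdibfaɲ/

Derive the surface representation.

/d/ after /t/ (voiceless) → [t]
/f/ after /b/ (voiced) → [v]

[vettibvaɲ]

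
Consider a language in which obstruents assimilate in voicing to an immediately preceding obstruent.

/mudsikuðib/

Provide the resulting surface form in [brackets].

/s/ after /d/ (voiced) → [z]

[mudzikuðib]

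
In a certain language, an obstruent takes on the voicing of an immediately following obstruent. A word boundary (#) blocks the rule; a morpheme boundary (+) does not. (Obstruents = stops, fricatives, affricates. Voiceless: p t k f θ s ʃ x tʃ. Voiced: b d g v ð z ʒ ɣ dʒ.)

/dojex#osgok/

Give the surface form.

[dojex#ozgok]

/s/ before /g/ (voiced) → [z]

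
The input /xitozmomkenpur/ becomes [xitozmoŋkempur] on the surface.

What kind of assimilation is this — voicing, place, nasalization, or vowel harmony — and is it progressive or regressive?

place assimilation, regressive

/m/→[ŋ] /n/→[m].
Each target copies a feature from the following segment, so the direction is regressive.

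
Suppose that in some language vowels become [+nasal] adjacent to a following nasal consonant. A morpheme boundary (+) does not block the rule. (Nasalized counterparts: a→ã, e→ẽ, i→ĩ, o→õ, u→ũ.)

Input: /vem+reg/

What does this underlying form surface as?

[vẽm+reg]

/e/ before nasal /m/ → [ẽ]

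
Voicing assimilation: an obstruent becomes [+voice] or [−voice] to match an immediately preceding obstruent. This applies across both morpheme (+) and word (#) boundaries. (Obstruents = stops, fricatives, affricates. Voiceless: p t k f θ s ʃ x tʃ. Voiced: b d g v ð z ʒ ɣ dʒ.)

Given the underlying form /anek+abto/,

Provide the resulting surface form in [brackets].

/t/ after /b/ (voiced) → [d]

[anek+abdo]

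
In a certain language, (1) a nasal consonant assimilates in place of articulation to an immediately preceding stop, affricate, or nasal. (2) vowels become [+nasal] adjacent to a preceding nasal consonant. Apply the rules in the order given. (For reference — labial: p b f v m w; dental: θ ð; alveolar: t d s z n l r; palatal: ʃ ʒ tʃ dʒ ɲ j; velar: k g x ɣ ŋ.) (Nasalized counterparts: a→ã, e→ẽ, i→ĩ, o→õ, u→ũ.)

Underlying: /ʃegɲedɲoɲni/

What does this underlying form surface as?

[ʃegŋẽdnõɲɲĩ]

Rule 1: /ɲ/ after /g/ (velar) → [ŋ]
Rule 1: /ɲ/ after /d/ (alveolar) → [n]
Rule 1: /n/ after /ɲ/ (palatal) → [ɲ]
After rule 1: ʃegŋednoɲɲi
Rule 2: /e/ after nasal /ŋ/ → [ẽ]
Rule 2: /o/ after nasal /n/ → [õ]
Rule 2: /i/ after nasal /ɲ/ → [ĩ]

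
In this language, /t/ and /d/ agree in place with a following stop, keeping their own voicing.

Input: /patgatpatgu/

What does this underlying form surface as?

[pakgappakgu]

/t/ before /g/ (velar) → [k]
/t/ before /p/ (labial) → [p]
/t/ before /g/ (velar) → [k]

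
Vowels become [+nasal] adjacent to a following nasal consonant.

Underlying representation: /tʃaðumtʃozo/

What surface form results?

/u/ before nasal /m/ → [ũ]

[tʃaðũmtʃozo]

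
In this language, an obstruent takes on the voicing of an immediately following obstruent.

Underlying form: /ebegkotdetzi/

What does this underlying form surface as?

[ebekkoddedzi]

/g/ before /k/ (voiceless) → [k]
/t/ before /d/ (voiced) → [d]
/t/ before /z/ (voiced) → [d]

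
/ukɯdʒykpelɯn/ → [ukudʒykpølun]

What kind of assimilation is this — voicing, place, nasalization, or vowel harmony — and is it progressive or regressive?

/ɯ/→[u] /e/→[ø] /ɯ/→[u].
Vowels agree with the first vowel, so the harmony is progressive.

vowel harmony, progressive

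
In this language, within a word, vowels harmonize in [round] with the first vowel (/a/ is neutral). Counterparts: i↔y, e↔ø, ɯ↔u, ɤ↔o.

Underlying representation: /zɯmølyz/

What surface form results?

[zɯmeliz]

/ø/ harmonizes with /ɯ/ ([-round]) → [e]
/y/ harmonizes with /ɯ/ ([-round]) → [i]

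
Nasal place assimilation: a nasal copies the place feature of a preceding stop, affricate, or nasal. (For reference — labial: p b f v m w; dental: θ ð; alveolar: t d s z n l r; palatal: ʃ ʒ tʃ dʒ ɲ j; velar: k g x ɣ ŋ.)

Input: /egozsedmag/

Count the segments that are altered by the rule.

/m/ after /d/ (alveolar) → [n]
1 segment changes.

1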